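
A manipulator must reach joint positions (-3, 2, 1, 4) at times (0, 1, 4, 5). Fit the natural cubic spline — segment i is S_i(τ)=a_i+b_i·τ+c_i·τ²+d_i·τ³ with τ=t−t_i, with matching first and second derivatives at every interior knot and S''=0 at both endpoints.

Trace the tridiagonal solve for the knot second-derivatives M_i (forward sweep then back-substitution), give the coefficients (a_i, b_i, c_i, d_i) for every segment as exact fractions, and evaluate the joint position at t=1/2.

  seg 0: a=-3 b=983/165 c=0 d=-158/165
  seg 1: a=2 b=509/165 c=-158/55 d=26/45
  seg 2: a=1 b=239/165 c=128/55 d=-128/165
S(1/2) = -31/220

Δ: Δ0=5, Δ1=-1/3, Δ2=3
row 1: diag=8, rhs=-32; c'=3/8, d'=-4
row 2: denom=8−3·3/8=55/8; d'=(20−3·-4)/(55/8)=256/55
back: M2=256/55
back: M1=-4−3/8·256/55=-316/55
M: M0=0, M1=-316/55, M2=256/55, M3=0
seg 0: a=-3, c=M0/2=0, d=(M1−M0)/(6·1)=-158/165, b=Δ0−h0·(2M0+M1)/6=983/165
seg 1: a=2, c=M1/2=-158/55, d=(M2−M1)/(6·3)=26/45, b=Δ1−h1·(2M1+M2)/6=509/165
seg 2: a=1, c=M2/2=128/55, d=(M3−M2)/(6·1)=-128/165, b=Δ2−h2·(2M2+M3)/6=239/165
t_q=1/2 → seg 0, τ=1/2; S=-3+983/165·τ+0·τ²+-158/165·τ³=-31/220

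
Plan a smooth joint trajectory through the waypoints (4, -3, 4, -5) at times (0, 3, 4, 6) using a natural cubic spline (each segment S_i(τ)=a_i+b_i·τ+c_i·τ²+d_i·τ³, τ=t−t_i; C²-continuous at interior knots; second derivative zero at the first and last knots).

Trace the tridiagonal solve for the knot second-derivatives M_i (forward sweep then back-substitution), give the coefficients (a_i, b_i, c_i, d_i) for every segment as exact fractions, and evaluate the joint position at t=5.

  seg 0: a=4 b=-1873/282 c=0 d=45/94
  seg 1: a=-3 b=886/141 c=405/94 d=-1013/282
  seg 2: a=4 b=1163/282 c=-304/47 d=152/141
S(5) = 257/94

Δ: Δ0=-7/3, Δ1=7, Δ2=-9/2
row 1: diag=8, rhs=56; c'=1/8, d'=7
row 2: denom=6−1·1/8=47/8; d'=(-69−1·7)/(47/8)=-608/47
back: M2=-608/47
back: M1=7−1/8·-608/47=405/47
M: M0=0, M1=405/47, M2=-608/47, M3=0
seg 0: a=4, c=M0/2=0, d=(M1−M0)/(6·3)=45/94, b=Δ0−h0·(2M0+M1)/6=-1873/282
seg 1: a=-3, c=M1/2=405/94, d=(M2−M1)/(6·1)=-1013/282, b=Δ1−h1·(2M1+M2)/6=886/141
seg 2: a=4, c=M2/2=-304/47, d=(M3−M2)/(6·2)=152/141, b=Δ2−h2·(2M2+M3)/6=1163/282
t_q=5 → seg 2, τ=1; S=4+1163/282·τ+-304/47·τ²+152/141·τ³=257/94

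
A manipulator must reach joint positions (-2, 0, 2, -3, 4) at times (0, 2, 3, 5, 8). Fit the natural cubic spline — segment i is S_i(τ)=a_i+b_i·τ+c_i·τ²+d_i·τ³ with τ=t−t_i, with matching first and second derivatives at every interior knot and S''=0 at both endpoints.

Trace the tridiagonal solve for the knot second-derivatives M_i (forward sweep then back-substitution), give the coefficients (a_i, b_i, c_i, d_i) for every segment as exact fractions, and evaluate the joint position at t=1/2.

Δ: Δ0=1, Δ1=2, Δ2=-5/2, Δ3=7/3
row 1: diag=6, rhs=6; c'=1/6, d'=1
row 2: denom=6−1·1/6=35/6; d'=(-27−1·1)/(35/6)=-24/5
row 3: denom=10−2·12/35=326/35; d'=(29−2·-24/5)/(326/35)=1351/326
back: M3=1351/326
back: M2=-24/5−12/35·1351/326=-1014/163
back: M1=1−1/6·-1014/163=332/163
M: M0=0, M1=332/163, M2=-1014/163, M3=1351/326, M4=0
seg 0: a=-2, c=M0/2=0, d=(M1−M0)/(6·2)=83/489, b=Δ0−h0·(2M0+M1)/6=157/489
seg 1: a=0, c=M1/2=166/163, d=(M2−M1)/(6·1)=-673/489, b=Δ1−h1·(2M1+M2)/6=1153/489
seg 2: a=2, c=M2/2=-507/163, d=(M3−M2)/(6·2)=3379/3912, b=Δ2−h2·(2M2+M3)/6=130/489
seg 3: a=-3, c=M3/2=1351/652, d=(M4−M3)/(6·3)=-1351/5868, b=Δ3−h3·(2M3+M4)/6=-1771/978
t_q=1/2 → seg 0, τ=1/2; S=-2+157/489·τ+0·τ²+83/489·τ³=-2371/1304

  seg 0: a=-2 b=157/489 c=0 d=83/489
  seg 1: a=0 b=1153/489 c=166/163 d=-673/489
  seg 2: a=2 b=130/489 c=-507/163 d=3379/3912
  seg 3: a=-3 b=-1771/978 c=1351/652 d=-1351/5868
S(1/2) = -2371/1304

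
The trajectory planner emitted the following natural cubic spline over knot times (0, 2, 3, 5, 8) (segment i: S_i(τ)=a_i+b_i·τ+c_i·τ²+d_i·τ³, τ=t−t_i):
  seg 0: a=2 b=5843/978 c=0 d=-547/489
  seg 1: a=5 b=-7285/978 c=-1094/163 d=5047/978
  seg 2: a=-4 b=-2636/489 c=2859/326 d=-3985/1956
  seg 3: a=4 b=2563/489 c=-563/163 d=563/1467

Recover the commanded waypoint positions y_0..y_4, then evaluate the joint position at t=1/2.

y_0 = S_0(0) = a_0 = 2
y_1 = S_1(0) = a_1 = 5
y_2 = S_2(0) = a_2 = -4
y_3 = S_3(0) = a_3 = 4
y_4 = S_3(3) = -1
t_q=1/2 is in segment 0 (τ=1/2); S_0(τ)=6321/1304

y_0=2 y_1=5 y_2=-4 y_3=4 y_4=-1
S(1/2) = 6321/1304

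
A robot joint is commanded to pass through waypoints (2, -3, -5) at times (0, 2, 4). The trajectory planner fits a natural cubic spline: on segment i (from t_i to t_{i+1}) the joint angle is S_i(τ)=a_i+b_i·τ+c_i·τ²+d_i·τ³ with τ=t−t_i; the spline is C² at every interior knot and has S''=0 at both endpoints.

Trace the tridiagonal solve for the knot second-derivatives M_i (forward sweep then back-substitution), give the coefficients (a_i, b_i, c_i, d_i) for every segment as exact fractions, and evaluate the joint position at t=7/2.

Δ: Δ0=-5/2, Δ1=-1
row 1: diag=8, rhs=9; c'=1/4, d'=9/8
back: M1=9/8
M: M0=0, M1=9/8, M2=0
seg 0: a=2, c=M0/2=0, d=(M1−M0)/(6·2)=3/32, b=Δ0−h0·(2M0+M1)/6=-23/8
seg 1: a=-3, c=M1/2=9/16, d=(M2−M1)/(6·2)=-3/32, b=Δ1−h1·(2M1+M2)/6=-7/4
t_q=7/2 → seg 1, τ=3/2; S=-3+-7/4·τ+9/16·τ²+-3/32·τ³=-1197/256

  seg 0: a=2 b=-23/8 c=0 d=3/32
  seg 1: a=-3 b=-7/4 c=9/16 d=-3/32
S(7/2) = -1197/256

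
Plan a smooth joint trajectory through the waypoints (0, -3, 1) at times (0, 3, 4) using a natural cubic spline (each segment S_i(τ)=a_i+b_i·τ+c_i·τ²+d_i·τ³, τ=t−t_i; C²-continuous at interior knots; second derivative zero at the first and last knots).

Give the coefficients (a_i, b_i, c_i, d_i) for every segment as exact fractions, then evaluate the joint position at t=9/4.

Δ: Δ0=-1, Δ1=4
row 1: diag=8, rhs=30; c'=1/8, d'=15/4
back: M1=15/4
M: M0=0, M1=15/4, M2=0
seg 0: a=0, c=M0/2=0, d=(M1−M0)/(6·3)=5/24, b=Δ0−h0·(2M0+M1)/6=-23/8
seg 1: a=-3, c=M1/2=15/8, d=(M2−M1)/(6·1)=-5/8, b=Δ1−h1·(2M1+M2)/6=11/4
t_q=9/4 → seg 0, τ=9/4; S=0+-23/8·τ+0·τ²+5/24·τ³=-2097/512

  seg 0: a=0 b=-23/8 c=0 d=5/24
  seg 1: a=-3 b=11/4 c=15/8 d=-5/8
S(9/4) = -2097/512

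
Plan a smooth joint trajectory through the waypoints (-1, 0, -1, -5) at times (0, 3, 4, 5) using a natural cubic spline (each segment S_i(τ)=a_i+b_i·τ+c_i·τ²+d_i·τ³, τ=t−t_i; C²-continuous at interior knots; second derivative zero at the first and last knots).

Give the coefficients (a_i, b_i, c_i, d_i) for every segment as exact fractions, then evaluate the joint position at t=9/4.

Δ: Δ0=1/3, Δ1=-1, Δ2=-4
row 1: diag=8, rhs=-8; c'=1/8, d'=-1
row 2: denom=4−1·1/8=31/8; d'=(-18−1·-1)/(31/8)=-136/31
back: M2=-136/31
back: M1=-1−1/8·-136/31=-14/31
M: M0=0, M1=-14/31, M2=-136/31, M3=0
seg 0: a=-1, c=M0/2=0, d=(M1−M0)/(6·3)=-7/279, b=Δ0−h0·(2M0+M1)/6=52/93
seg 1: a=0, c=M1/2=-7/31, d=(M2−M1)/(6·1)=-61/93, b=Δ1−h1·(2M1+M2)/6=-11/93
seg 2: a=-1, c=M2/2=-68/31, d=(M3−M2)/(6·1)=68/93, b=Δ2−h2·(2M2+M3)/6=-236/93
t_q=9/4 → seg 0, τ=9/4; S=-1+52/93·τ+0·τ²+-7/279·τ³=-55/1984

  seg 0: a=-1 b=52/93 c=0 d=-7/279
  seg 1: a=0 b=-11/93 c=-7/31 d=-61/93
  seg 2: a=-1 b=-236/93 c=-68/31 d=68/93
S(9/4) = -55/1984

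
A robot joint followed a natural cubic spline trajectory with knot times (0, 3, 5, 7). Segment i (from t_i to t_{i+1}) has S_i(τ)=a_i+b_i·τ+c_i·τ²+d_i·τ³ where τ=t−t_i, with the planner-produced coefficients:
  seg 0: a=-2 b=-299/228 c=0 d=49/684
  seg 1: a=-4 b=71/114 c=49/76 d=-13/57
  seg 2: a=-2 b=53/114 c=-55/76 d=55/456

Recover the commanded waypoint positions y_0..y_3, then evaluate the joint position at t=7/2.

y_0 = S_0(0) = a_0 = -2
y_1 = S_1(0) = a_1 = -4
y_2 = S_2(0) = a_2 = -2
y_3 = S_2(2) = -3
t_q=7/2 is in segment 1 (τ=1/2); S_1(τ)=-1081/304

y_0=-2 y_1=-4 y_2=-2 y_3=-3
S(7/2) = -1081/304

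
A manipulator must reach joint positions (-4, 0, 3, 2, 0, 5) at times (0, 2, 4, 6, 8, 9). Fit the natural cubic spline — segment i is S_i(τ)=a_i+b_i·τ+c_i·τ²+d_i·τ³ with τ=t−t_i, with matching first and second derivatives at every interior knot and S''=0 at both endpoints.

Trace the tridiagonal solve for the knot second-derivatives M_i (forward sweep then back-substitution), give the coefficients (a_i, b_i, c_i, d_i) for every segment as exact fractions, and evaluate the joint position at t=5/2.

Δ: Δ0=2, Δ1=3/2, Δ2=-1/2, Δ3=-1, Δ4=5
row 1: diag=8, rhs=-3; c'=1/4, d'=-3/8
row 2: denom=8−2·1/4=15/2; d'=(-12−2·-3/8)/(15/2)=-3/2
row 3: denom=8−2·4/15=112/15; d'=(-3−2·-3/2)/(112/15)=0
row 4: denom=6−2·15/56=153/28; d'=(36−2·0)/(153/28)=112/17
back: M4=112/17
back: M3=0−15/56·112/17=-30/17
back: M2=-3/2−4/15·-30/17=-35/34
back: M1=-3/8−1/4·-35/34=-2/17
M: M0=0, M1=-2/17, M2=-35/34, M3=-30/17, M4=112/17, M5=0
seg 0: a=-4, c=M0/2=0, d=(M1−M0)/(6·2)=-1/102, b=Δ0−h0·(2M0+M1)/6=104/51
seg 1: a=0, c=M1/2=-1/17, d=(M2−M1)/(6·2)=-31/408, b=Δ1−h1·(2M1+M2)/6=98/51
seg 2: a=3, c=M2/2=-35/68, d=(M3−M2)/(6·2)=-25/408, b=Δ2−h2·(2M2+M3)/6=79/102
seg 3: a=2, c=M3/2=-15/17, d=(M4−M3)/(6·2)=71/102, b=Δ3−h3·(2M3+M4)/6=-103/51
seg 4: a=0, c=M4/2=56/17, d=(M5−M4)/(6·1)=-56/51, b=Δ4−h4·(2M4+M5)/6=143/51
t_q=5/2 → seg 1, τ=1/2; S=0+98/51·τ+-1/17·τ²+-31/408·τ³=1019/1088

  seg 0: a=-4 b=104/51 c=0 d=-1/102
  seg 1: a=0 b=98/51 c=-1/17 d=-31/408
  seg 2: a=3 b=79/102 c=-35/68 d=-25/408
  seg 3: a=2 b=-103/51 c=-15/17 d=71/102
  seg 4: a=0 b=143/51 c=56/17 d=-56/51
S(5/2) = 1019/1088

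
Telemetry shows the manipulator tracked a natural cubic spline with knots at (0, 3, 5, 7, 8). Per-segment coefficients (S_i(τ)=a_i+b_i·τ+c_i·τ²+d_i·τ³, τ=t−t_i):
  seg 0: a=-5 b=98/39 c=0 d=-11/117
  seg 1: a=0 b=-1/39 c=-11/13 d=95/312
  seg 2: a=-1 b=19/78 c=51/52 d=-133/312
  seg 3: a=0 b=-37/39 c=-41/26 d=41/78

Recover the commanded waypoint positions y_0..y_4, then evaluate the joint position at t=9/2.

y_0=-5 y_1=0 y_2=-1 y_3=0 y_4=-2
S(9/2) = -761/832

y_0 = S_0(0) = a_0 = -5
y_1 = S_1(0) = a_1 = 0
y_2 = S_2(0) = a_2 = -1
y_3 = S_3(0) = a_3 = 0
y_4 = S_3(1) = -2
t_q=9/2 is in segment 1 (τ=3/2); S_1(τ)=-761/832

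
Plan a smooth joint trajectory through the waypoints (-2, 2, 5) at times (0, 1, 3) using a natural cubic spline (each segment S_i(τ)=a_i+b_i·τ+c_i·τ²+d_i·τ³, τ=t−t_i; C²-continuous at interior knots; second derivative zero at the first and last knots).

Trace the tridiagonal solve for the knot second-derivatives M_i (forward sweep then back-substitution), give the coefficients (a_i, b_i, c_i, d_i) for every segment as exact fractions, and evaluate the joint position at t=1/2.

Δ: Δ0=4, Δ1=3/2
row 1: diag=6, rhs=-15; c'=1/3, d'=-5/2
back: M1=-5/2
M: M0=0, M1=-5/2, M2=0
seg 0: a=-2, c=M0/2=0, d=(M1−M0)/(6·1)=-5/12, b=Δ0−h0·(2M0+M1)/6=53/12
seg 1: a=2, c=M1/2=-5/4, d=(M2−M1)/(6·2)=5/24, b=Δ1−h1·(2M1+M2)/6=19/6
t_q=1/2 → seg 0, τ=1/2; S=-2+53/12·τ+0·τ²+-5/12·τ³=5/32

  seg 0: a=-2 b=53/12 c=0 d=-5/12
  seg 1: a=2 b=19/6 c=-5/4 d=5/24
S(1/2) = 5/32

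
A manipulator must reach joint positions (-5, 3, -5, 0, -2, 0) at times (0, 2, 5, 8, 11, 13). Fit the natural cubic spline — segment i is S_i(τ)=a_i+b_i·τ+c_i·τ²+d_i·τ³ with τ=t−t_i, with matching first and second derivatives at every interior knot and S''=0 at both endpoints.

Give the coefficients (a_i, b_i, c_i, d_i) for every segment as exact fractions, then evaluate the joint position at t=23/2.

  seg 0: a=-5 b=21880/3807 c=0 d=-1663/3807
  seg 1: a=3 b=1924/3807 c=-3326/1269 d=17858/34263
  seg 2: a=-5 b=-4370/3807 c=7880/3807 d=-275/729
  seg 3: a=0 b=4135/3807 c=-5045/3807 d=8462/34263
  seg 4: a=-2 b=-749/3807 c=1139/1269 d=-1139/7614
S(23/2) = -38429/20304

Δ: Δ0=4, Δ1=-8/3, Δ2=5/3, Δ3=-2/3, Δ4=1
row 1: diag=10, rhs=-40; c'=3/10, d'=-4
row 2: denom=12−3·3/10=111/10; d'=(26−3·-4)/(111/10)=380/111
row 3: denom=12−3·10/37=414/37; d'=(-14−3·380/111)/(414/37)=-449/207
row 4: denom=10−3·37/138=423/46; d'=(10−3·-449/207)/(423/46)=2278/1269
back: M4=2278/1269
back: M3=-449/207−37/138·2278/1269=-10090/3807
back: M2=380/111−10/37·-10090/3807=15760/3807
back: M1=-4−3/10·15760/3807=-6652/1269
M: M0=0, M1=-6652/1269, M2=15760/3807, M3=-10090/3807, M4=2278/1269, M5=0
seg 0: a=-5, c=M0/2=0, d=(M1−M0)/(6·2)=-1663/3807, b=Δ0−h0·(2M0+M1)/6=21880/3807
seg 1: a=3, c=M1/2=-3326/1269, d=(M2−M1)/(6·3)=17858/34263, b=Δ1−h1·(2M1+M2)/6=1924/3807
seg 2: a=-5, c=M2/2=7880/3807, d=(M3−M2)/(6·3)=-275/729, b=Δ2−h2·(2M2+M3)/6=-4370/3807
seg 3: a=0, c=M3/2=-5045/3807, d=(M4−M3)/(6·3)=8462/34263, b=Δ3−h3·(2M3+M4)/6=4135/3807
seg 4: a=-2, c=M4/2=1139/1269, d=(M5−M4)/(6·2)=-1139/7614, b=Δ4−h4·(2M4+M5)/6=-749/3807
t_q=23/2 → seg 4, τ=1/2; S=-2+-749/3807·τ+1139/1269·τ²+-1139/7614·τ³=-38429/20304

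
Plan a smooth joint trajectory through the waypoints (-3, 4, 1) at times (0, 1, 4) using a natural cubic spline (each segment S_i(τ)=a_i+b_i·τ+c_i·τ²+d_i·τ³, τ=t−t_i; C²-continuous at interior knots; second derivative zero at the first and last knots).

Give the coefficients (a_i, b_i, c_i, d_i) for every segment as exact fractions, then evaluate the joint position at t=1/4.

  seg 0: a=-3 b=8 c=0 d=-1
  seg 1: a=4 b=5 c=-3 d=1/3
S(1/4) = -65/64

Δ: Δ0=7, Δ1=-1
row 1: diag=8, rhs=-48; c'=3/8, d'=-6
back: M1=-6
M: M0=0, M1=-6, M2=0
seg 0: a=-3, c=M0/2=0, d=(M1−M0)/(6·1)=-1, b=Δ0−h0·(2M0+M1)/6=8
seg 1: a=4, c=M1/2=-3, d=(M2−M1)/(6·3)=1/3, b=Δ1−h1·(2M1+M2)/6=5
t_q=1/4 → seg 0, τ=1/4; S=-3+8·τ+0·τ²+-1·τ³=-65/64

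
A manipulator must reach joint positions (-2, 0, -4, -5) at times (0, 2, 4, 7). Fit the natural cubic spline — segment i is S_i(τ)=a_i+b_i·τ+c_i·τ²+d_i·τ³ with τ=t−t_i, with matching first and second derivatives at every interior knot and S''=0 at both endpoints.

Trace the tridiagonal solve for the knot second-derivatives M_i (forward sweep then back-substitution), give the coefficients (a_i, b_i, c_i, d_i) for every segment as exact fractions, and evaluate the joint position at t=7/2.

Δ: Δ0=1, Δ1=-2, Δ2=-1/3
row 1: diag=8, rhs=-18; c'=1/4, d'=-9/4
row 2: denom=10−2·1/4=19/2; d'=(10−2·-9/4)/(19/2)=29/19
back: M2=29/19
back: M1=-9/4−1/4·29/19=-50/19
M: M0=0, M1=-50/19, M2=29/19, M3=0
seg 0: a=-2, c=M0/2=0, d=(M1−M0)/(6·2)=-25/114, b=Δ0−h0·(2M0+M1)/6=107/57
seg 1: a=0, c=M1/2=-25/19, d=(M2−M1)/(6·2)=79/228, b=Δ1−h1·(2M1+M2)/6=-43/57
seg 2: a=-4, c=M2/2=29/38, d=(M3−M2)/(6·3)=-29/342, b=Δ2−h2·(2M2+M3)/6=-106/57
t_q=7/2 → seg 1, τ=3/2; S=0+-43/57·τ+-25/19·τ²+79/228·τ³=-1777/608

  seg 0: a=-2 b=107/57 c=0 d=-25/114
  seg 1: a=0 b=-43/57 c=-25/19 d=79/228
  seg 2: a=-4 b=-106/57 c=29/38 d=-29/342
S(7/2) = -1777/608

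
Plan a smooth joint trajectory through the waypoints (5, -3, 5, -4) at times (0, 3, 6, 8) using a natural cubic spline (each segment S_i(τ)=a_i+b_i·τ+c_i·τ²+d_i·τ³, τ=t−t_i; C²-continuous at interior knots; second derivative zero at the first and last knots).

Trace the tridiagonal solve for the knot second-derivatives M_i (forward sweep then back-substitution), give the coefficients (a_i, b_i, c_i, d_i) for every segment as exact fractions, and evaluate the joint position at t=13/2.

  seg 0: a=5 b=-347/74 c=0 d=449/1998
  seg 1: a=-3 b=51/37 c=449/222 d=-1061/1998
  seg 2: a=5 b=-61/74 c=-102/37 d=17/37
S(13/2) = 1171/296

Δ: Δ0=-8/3, Δ1=8/3, Δ2=-9/2
row 1: diag=12, rhs=32; c'=1/4, d'=8/3
row 2: denom=10−3·1/4=37/4; d'=(-43−3·8/3)/(37/4)=-204/37
back: M2=-204/37
back: M1=8/3−1/4·-204/37=449/111
M: M0=0, M1=449/111, M2=-204/37, M3=0
seg 0: a=5, c=M0/2=0, d=(M1−M0)/(6·3)=449/1998, b=Δ0−h0·(2M0+M1)/6=-347/74
seg 1: a=-3, c=M1/2=449/222, d=(M2−M1)/(6·3)=-1061/1998, b=Δ1−h1·(2M1+M2)/6=51/37
seg 2: a=5, c=M2/2=-102/37, d=(M3−M2)/(6·2)=17/37, b=Δ2−h2·(2M2+M3)/6=-61/74
t_q=13/2 → seg 2, τ=1/2; S=5+-61/74·τ+-102/37·τ²+17/37·τ³=1171/296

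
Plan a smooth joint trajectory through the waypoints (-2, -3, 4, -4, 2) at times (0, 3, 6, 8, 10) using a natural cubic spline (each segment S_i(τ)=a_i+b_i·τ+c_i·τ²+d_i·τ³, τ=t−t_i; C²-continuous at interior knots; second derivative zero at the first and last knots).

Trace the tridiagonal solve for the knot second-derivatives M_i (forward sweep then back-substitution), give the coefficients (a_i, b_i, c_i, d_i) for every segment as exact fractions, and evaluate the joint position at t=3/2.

Δ: Δ0=-1/3, Δ1=7/3, Δ2=-4, Δ3=3
row 1: diag=12, rhs=16; c'=1/4, d'=4/3
row 2: denom=10−3·1/4=37/4; d'=(-38−3·4/3)/(37/4)=-168/37
row 3: denom=8−2·8/37=280/37; d'=(42−2·-168/37)/(280/37)=27/4
back: M3=27/4
back: M2=-168/37−8/37·27/4=-6
back: M1=4/3−1/4·-6=17/6
M: M0=0, M1=17/6, M2=-6, M3=27/4, M4=0
seg 0: a=-2, c=M0/2=0, d=(M1−M0)/(6·3)=17/108, b=Δ0−h0·(2M0+M1)/6=-7/4
seg 1: a=-3, c=M1/2=17/12, d=(M2−M1)/(6·3)=-53/108, b=Δ1−h1·(2M1+M2)/6=5/2
seg 2: a=4, c=M2/2=-3, d=(M3−M2)/(6·2)=17/16, b=Δ2−h2·(2M2+M3)/6=-9/4
seg 3: a=-4, c=M3/2=27/8, d=(M4−M3)/(6·2)=-9/16, b=Δ3−h3·(2M3+M4)/6=-3/2
t_q=3/2 → seg 0, τ=3/2; S=-2+-7/4·τ+0·τ²+17/108·τ³=-131/32

  seg 0: a=-2 b=-7/4 c=0 d=17/108
  seg 1: a=-3 b=5/2 c=17/12 d=-53/108
  seg 2: a=4 b=-9/4 c=-3 d=17/16
  seg 3: a=-4 b=-3/2 c=27/8 d=-9/16
S(3/2) = -131/32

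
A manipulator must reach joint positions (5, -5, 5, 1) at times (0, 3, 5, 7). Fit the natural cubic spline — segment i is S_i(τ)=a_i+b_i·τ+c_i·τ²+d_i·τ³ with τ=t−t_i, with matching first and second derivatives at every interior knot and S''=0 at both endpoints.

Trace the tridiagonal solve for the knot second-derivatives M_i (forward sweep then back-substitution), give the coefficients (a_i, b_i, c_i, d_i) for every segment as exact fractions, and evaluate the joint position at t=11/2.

  seg 0: a=5 b=-743/114 c=0 d=121/342
  seg 1: a=-5 b=173/57 c=121/38 d=-251/228
  seg 2: a=5 b=146/57 c=-65/19 d=65/114
S(11/2) = 1671/304

Δ: Δ0=-10/3, Δ1=5, Δ2=-2
row 1: diag=10, rhs=50; c'=1/5, d'=5
row 2: denom=8−2·1/5=38/5; d'=(-42−2·5)/(38/5)=-130/19
back: M2=-130/19
back: M1=5−1/5·-130/19=121/19
M: M0=0, M1=121/19, M2=-130/19, M3=0
seg 0: a=5, c=M0/2=0, d=(M1−M0)/(6·3)=121/342, b=Δ0−h0·(2M0+M1)/6=-743/114
seg 1: a=-5, c=M1/2=121/38, d=(M2−M1)/(6·2)=-251/228, b=Δ1−h1·(2M1+M2)/6=173/57
seg 2: a=5, c=M2/2=-65/19, d=(M3−M2)/(6·2)=65/114, b=Δ2−h2·(2M2+M3)/6=146/57
t_q=11/2 → seg 2, τ=1/2; S=5+146/57·τ+-65/19·τ²+65/114·τ³=1671/304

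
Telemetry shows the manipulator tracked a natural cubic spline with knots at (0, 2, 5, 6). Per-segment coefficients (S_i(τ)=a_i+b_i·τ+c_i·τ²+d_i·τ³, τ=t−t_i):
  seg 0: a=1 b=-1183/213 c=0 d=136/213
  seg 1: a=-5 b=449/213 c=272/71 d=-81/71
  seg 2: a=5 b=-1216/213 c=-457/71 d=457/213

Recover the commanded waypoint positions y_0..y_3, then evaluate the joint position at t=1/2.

y_0 = S_0(0) = a_0 = 1
y_1 = S_1(0) = a_1 = -5
y_2 = S_2(0) = a_2 = 5
y_3 = S_2(1) = -5
t_q=1/2 is in segment 0 (τ=1/2); S_0(τ)=-241/142

y_0=1 y_1=-5 y_2=5 y_3=-5
S(1/2) = -241/142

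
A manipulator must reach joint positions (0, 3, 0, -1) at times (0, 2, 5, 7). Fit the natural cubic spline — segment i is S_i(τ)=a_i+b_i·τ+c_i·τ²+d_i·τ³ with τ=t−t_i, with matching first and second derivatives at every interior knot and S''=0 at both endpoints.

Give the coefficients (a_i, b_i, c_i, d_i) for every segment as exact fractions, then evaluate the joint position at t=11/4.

  seg 0: a=0 b=379/182 c=0 d=-53/364
  seg 1: a=3 b=61/182 c=-159/182 d=1/7
  seg 2: a=0 b=-191/182 c=75/182 d=-25/364
S(11/4) = 16425/5824

Δ: Δ0=3/2, Δ1=-1, Δ2=-1/2
row 1: diag=10, rhs=-15; c'=3/10, d'=-3/2
row 2: denom=10−3·3/10=91/10; d'=(3−3·-3/2)/(91/10)=75/91
back: M2=75/91
back: M1=-3/2−3/10·75/91=-159/91
M: M0=0, M1=-159/91, M2=75/91, M3=0
seg 0: a=0, c=M0/2=0, d=(M1−M0)/(6·2)=-53/364, b=Δ0−h0·(2M0+M1)/6=379/182
seg 1: a=3, c=M1/2=-159/182, d=(M2−M1)/(6·3)=1/7, b=Δ1−h1·(2M1+M2)/6=61/182
seg 2: a=0, c=M2/2=75/182, d=(M3−M2)/(6·2)=-25/364, b=Δ2−h2·(2M2+M3)/6=-191/182
t_q=11/4 → seg 1, τ=3/4; S=3+61/182·τ+-159/182·τ²+1/7·τ³=16425/5824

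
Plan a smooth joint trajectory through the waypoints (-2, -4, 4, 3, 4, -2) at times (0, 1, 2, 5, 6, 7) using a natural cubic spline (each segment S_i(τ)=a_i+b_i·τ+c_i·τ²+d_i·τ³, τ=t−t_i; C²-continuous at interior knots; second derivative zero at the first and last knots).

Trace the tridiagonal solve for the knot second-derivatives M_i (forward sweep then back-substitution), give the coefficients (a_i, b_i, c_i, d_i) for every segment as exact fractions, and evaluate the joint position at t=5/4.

Δ: Δ0=-2, Δ1=8, Δ2=-1/3, Δ3=1, Δ4=-6
row 1: diag=4, rhs=60; c'=1/4, d'=15
row 2: denom=8−1·1/4=31/4; d'=(-50−1·15)/(31/4)=-260/31
row 3: denom=8−3·12/31=212/31; d'=(8−3·-260/31)/(212/31)=257/53
row 4: denom=4−1·31/212=817/212; d'=(-42−1·257/53)/(817/212)=-9932/817
back: M4=-9932/817
back: M3=257/53−31/212·-9932/817=5414/817
back: M2=-260/31−12/31·5414/817=-8948/817
back: M1=15−1/4·-8948/817=14492/817
M: M0=0, M1=14492/817, M2=-8948/817, M3=5414/817, M4=-9932/817, M5=0
seg 0: a=-2, c=M0/2=0, d=(M1−M0)/(6·1)=7246/2451, b=Δ0−h0·(2M0+M1)/6=-12148/2451
seg 1: a=-4, c=M1/2=7246/817, d=(M2−M1)/(6·1)=-11720/2451, b=Δ1−h1·(2M1+M2)/6=9590/2451
seg 2: a=4, c=M2/2=-4474/817, d=(M3−M2)/(6·3)=167/171, b=Δ2−h2·(2M2+M3)/6=17906/2451
seg 3: a=3, c=M3/2=2707/817, d=(M4−M3)/(6·1)=-7673/2451, b=Δ3−h3·(2M3+M4)/6=2003/2451
seg 4: a=4, c=M4/2=-4966/817, d=(M5−M4)/(6·1)=4966/2451, b=Δ4−h4·(2M4+M5)/6=-4774/2451
t_q=5/4 → seg 1, τ=1/4; S=-4+9590/2451·τ+7246/817·τ²+-11720/2451·τ³=-2077/817

  seg 0: a=-2 b=-12148/2451 c=0 d=7246/2451
  seg 1: a=-4 b=9590/2451 c=7246/817 d=-11720/2451
  seg 2: a=4 b=17906/2451 c=-4474/817 d=167/171
  seg 3: a=3 b=2003/2451 c=2707/817 d=-7673/2451
  seg 4: a=4 b=-4774/2451 c=-4966/817 d=4966/2451
S(5/4) = -2077/817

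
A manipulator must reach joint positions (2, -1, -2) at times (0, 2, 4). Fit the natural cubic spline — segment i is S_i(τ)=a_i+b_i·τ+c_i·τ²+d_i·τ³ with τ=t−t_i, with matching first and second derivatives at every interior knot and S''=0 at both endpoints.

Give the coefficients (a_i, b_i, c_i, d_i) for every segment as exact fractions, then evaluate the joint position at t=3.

  seg 0: a=2 b=-7/4 c=0 d=1/16
  seg 1: a=-1 b=-1 c=3/8 d=-1/16
S(3) = -27/16

Δ: Δ0=-3/2, Δ1=-1/2
row 1: diag=8, rhs=6; c'=1/4, d'=3/4
back: M1=3/4
M: M0=0, M1=3/4, M2=0
seg 0: a=2, c=M0/2=0, d=(M1−M0)/(6·2)=1/16, b=Δ0−h0·(2M0+M1)/6=-7/4
seg 1: a=-1, c=M1/2=3/8, d=(M2−M1)/(6·2)=-1/16, b=Δ1−h1·(2M1+M2)/6=-1
t_q=3 → seg 1, τ=1; S=-1+-1·τ+3/8·τ²+-1/16·τ³=-27/16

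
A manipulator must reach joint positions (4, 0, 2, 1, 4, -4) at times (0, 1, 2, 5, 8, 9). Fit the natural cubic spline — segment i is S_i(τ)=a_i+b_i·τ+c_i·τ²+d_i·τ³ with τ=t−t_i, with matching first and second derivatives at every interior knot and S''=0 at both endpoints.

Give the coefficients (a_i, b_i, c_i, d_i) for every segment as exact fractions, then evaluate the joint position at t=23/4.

Δ: Δ0=-4, Δ1=2, Δ2=-1/3, Δ3=1, Δ4=-8
row 1: diag=4, rhs=36; c'=1/4, d'=9
row 2: denom=8−1·1/4=31/4; d'=(-14−1·9)/(31/4)=-92/31
row 3: denom=12−3·12/31=336/31; d'=(8−3·-92/31)/(336/31)=131/84
row 4: denom=8−3·31/112=803/112; d'=(-54−3·131/84)/(803/112)=-6572/803
back: M4=-6572/803
back: M3=131/84−31/112·-6572/803=9214/2409
back: M2=-92/31−12/31·9214/2409=-3572/803
back: M1=9−1/4·-3572/803=8120/803
M: M0=0, M1=8120/803, M2=-3572/803, M3=9214/2409, M4=-6572/803, M5=0
seg 0: a=4, c=M0/2=0, d=(M1−M0)/(6·1)=4060/2409, b=Δ0−h0·(2M0+M1)/6=-13696/2409
seg 1: a=0, c=M1/2=4060/803, d=(M2−M1)/(6·1)=-5846/2409, b=Δ1−h1·(2M1+M2)/6=-1516/2409
seg 2: a=2, c=M2/2=-1786/803, d=(M3−M2)/(6·3)=9965/21681, b=Δ2−h2·(2M2+M3)/6=5306/2409
seg 3: a=1, c=M3/2=4607/2409, d=(M4−M3)/(6·3)=-1315/1971, b=Δ3−h3·(2M3+M4)/6=3053/2409
seg 4: a=4, c=M4/2=-3286/803, d=(M5−M4)/(6·1)=3286/2409, b=Δ4−h4·(2M4+M5)/6=-12700/2409
t_q=23/4 → seg 3, τ=3/4; S=1+3053/2409·τ+4607/2409·τ²+-1315/1971·τ³=141059/51392

  seg 0: a=4 b=-13696/2409 c=0 d=4060/2409
  seg 1: a=0 b=-1516/2409 c=4060/803 d=-5846/2409
  seg 2: a=2 b=5306/2409 c=-1786/803 d=9965/21681
  seg 3: a=1 b=3053/2409 c=4607/2409 d=-1315/1971
  seg 4: a=4 b=-12700/2409 c=-3286/803 d=3286/2409
S(23/4) = 141059/51392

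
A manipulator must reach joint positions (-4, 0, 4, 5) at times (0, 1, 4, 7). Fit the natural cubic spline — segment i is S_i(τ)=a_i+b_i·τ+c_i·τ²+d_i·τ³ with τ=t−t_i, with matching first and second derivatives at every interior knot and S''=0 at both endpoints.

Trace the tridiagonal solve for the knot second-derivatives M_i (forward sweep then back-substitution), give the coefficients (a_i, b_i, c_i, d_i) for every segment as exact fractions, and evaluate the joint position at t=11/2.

Δ: Δ0=4, Δ1=4/3, Δ2=1/3
row 1: diag=8, rhs=-16; c'=3/8, d'=-2
row 2: denom=12−3·3/8=87/8; d'=(-6−3·-2)/(87/8)=0
back: M2=0
back: M1=-2−3/8·0=-2
M: M0=0, M1=-2, M2=0, M3=0
seg 0: a=-4, c=M0/2=0, d=(M1−M0)/(6·1)=-1/3, b=Δ0−h0·(2M0+M1)/6=13/3
seg 1: a=0, c=M1/2=-1, d=(M2−M1)/(6·3)=1/9, b=Δ1−h1·(2M1+M2)/6=10/3
seg 2: a=4, c=M2/2=0, d=(M3−M2)/(6·3)=0, b=Δ2−h2·(2M2+M3)/6=1/3
t_q=11/2 → seg 2, τ=3/2; S=4+1/3·τ+0·τ²+0·τ³=9/2

  seg 0: a=-4 b=13/3 c=0 d=-1/3
  seg 1: a=0 b=10/3 c=-1 d=1/9
  seg 2: a=4 b=1/3 c=0 d=0
S(11/2) = 9/2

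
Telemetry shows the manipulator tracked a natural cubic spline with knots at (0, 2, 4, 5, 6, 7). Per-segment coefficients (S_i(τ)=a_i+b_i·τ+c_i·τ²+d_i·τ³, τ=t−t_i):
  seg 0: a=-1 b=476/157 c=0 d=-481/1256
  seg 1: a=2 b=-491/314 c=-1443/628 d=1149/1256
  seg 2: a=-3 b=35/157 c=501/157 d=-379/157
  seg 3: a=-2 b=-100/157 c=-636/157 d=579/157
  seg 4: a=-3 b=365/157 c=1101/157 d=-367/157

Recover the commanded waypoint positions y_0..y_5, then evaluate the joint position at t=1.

y_0 = S_0(0) = a_0 = -1
y_1 = S_1(0) = a_1 = 2
y_2 = S_2(0) = a_2 = -3
y_3 = S_3(0) = a_3 = -2
y_4 = S_4(0) = a_4 = -3
y_5 = S_4(1) = 4
t_q=1 is in segment 0 (τ=1); S_0(τ)=2071/1256

y_0=-1 y_1=2 y_2=-3 y_3=-2 y_4=-3 y_5=4
S(1) = 2071/1256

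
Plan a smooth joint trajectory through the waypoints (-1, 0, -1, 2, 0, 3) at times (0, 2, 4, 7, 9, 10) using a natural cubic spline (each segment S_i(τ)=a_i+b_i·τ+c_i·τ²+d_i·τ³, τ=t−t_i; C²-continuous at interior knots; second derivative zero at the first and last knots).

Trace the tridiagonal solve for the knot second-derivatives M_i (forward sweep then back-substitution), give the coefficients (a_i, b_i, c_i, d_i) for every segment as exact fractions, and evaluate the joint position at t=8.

  seg 0: a=-1 b=875/956 c=0 d=-397/3824
  seg 1: a=0 b=-79/239 c=-1191/1912 d=1029/3824
  seg 2: a=-1 b=389/956 c=237/239 d=-253/956
  seg 3: a=2 b=-377/478 c=-1329/956 d=307/478
  seg 4: a=0 b=649/478 c=2355/956 d=-785/956
S(8) = 443/956

Δ: Δ0=1/2, Δ1=-1/2, Δ2=1, Δ3=-1, Δ4=3
row 1: diag=8, rhs=-6; c'=1/4, d'=-3/4
row 2: denom=10−2·1/4=19/2; d'=(9−2·-3/4)/(19/2)=21/19
row 3: denom=10−3·6/19=172/19; d'=(-12−3·21/19)/(172/19)=-291/172
row 4: denom=6−2·19/86=239/43; d'=(24−2·-291/172)/(239/43)=2355/478
back: M4=2355/478
back: M3=-291/172−19/86·2355/478=-1329/478
back: M2=21/19−6/19·-1329/478=474/239
back: M1=-3/4−1/4·474/239=-1191/956
M: M0=0, M1=-1191/956, M2=474/239, M3=-1329/478, M4=2355/478, M5=0
seg 0: a=-1, c=M0/2=0, d=(M1−M0)/(6·2)=-397/3824, b=Δ0−h0·(2M0+M1)/6=875/956
seg 1: a=0, c=M1/2=-1191/1912, d=(M2−M1)/(6·2)=1029/3824, b=Δ1−h1·(2M1+M2)/6=-79/239
seg 2: a=-1, c=M2/2=237/239, d=(M3−M2)/(6·3)=-253/956, b=Δ2−h2·(2M2+M3)/6=389/956
seg 3: a=2, c=M3/2=-1329/956, d=(M4−M3)/(6·2)=307/478, b=Δ3−h3·(2M3+M4)/6=-377/478
seg 4: a=0, c=M4/2=2355/956, d=(M5−M4)/(6·1)=-785/956, b=Δ4−h4·(2M4+M5)/6=649/478
t_q=8 → seg 3, τ=1; S=2+-377/478·τ+-1329/956·τ²+307/478·τ³=443/956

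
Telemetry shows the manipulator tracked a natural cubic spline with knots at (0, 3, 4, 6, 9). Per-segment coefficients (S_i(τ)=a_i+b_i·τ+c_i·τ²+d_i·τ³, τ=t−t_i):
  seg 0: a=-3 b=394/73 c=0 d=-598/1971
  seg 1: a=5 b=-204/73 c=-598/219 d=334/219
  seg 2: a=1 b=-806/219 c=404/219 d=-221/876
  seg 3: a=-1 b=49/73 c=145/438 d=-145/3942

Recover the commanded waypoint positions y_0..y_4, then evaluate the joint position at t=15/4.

y_0 = S_0(0) = a_0 = -3
y_1 = S_1(0) = a_1 = 5
y_2 = S_2(0) = a_2 = 1
y_3 = S_3(0) = a_3 = -1
y_4 = S_3(3) = 3
t_q=15/4 is in segment 1 (τ=3/4); S_1(τ)=4699/2336

y_0=-3 y_1=5 y_2=1 y_3=-1 y_4=3
S(15/4) = 4699/2336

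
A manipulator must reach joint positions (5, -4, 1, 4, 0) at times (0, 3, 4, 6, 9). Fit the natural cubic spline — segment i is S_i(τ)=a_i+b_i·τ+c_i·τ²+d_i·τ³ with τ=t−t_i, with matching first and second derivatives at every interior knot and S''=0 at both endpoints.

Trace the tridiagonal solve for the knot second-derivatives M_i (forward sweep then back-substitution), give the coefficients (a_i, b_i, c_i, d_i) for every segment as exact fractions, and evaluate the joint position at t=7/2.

  seg 0: a=5 b=-1373/219 c=0 d=716/1971
  seg 1: a=-4 b=775/219 c=716/219 d=-132/73
  seg 2: a=1 b=1019/219 c=-472/219 d=169/584
  seg 3: a=4 b=-217/438 c=-367/876 d=367/7884
S(7/2) = -359/219

Δ: Δ0=-3, Δ1=5, Δ2=3/2, Δ3=-4/3
row 1: diag=8, rhs=48; c'=1/8, d'=6
row 2: denom=6−1·1/8=47/8; d'=(-21−1·6)/(47/8)=-216/47
row 3: denom=10−2·16/47=438/47; d'=(-17−2·-216/47)/(438/47)=-367/438
back: M3=-367/438
back: M2=-216/47−16/47·-367/438=-944/219
back: M1=6−1/8·-944/219=1432/219
M: M0=0, M1=1432/219, M2=-944/219, M3=-367/438, M4=0
seg 0: a=5, c=M0/2=0, d=(M1−M0)/(6·3)=716/1971, b=Δ0−h0·(2M0+M1)/6=-1373/219
seg 1: a=-4, c=M1/2=716/219, d=(M2−M1)/(6·1)=-132/73, b=Δ1−h1·(2M1+M2)/6=775/219
seg 2: a=1, c=M2/2=-472/219, d=(M3−M2)/(6·2)=169/584, b=Δ2−h2·(2M2+M3)/6=1019/219
seg 3: a=4, c=M3/2=-367/876, d=(M4−M3)/(6·3)=367/7884, b=Δ3−h3·(2M3+M4)/6=-217/438
t_q=7/2 → seg 1, τ=1/2; S=-4+775/219·τ+716/219·τ²+-132/73·τ³=-359/219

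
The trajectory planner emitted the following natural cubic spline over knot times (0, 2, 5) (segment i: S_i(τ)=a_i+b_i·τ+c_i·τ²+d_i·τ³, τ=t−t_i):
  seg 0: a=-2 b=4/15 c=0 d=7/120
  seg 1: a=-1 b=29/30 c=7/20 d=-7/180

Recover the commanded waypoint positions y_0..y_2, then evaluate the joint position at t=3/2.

y_0 = S_0(0) = a_0 = -2
y_1 = S_1(0) = a_1 = -1
y_2 = S_1(3) = 4
t_q=3/2 is in segment 0 (τ=3/2); S_0(τ)=-449/320

y_0=-2 y_1=-1 y_2=4
S(3/2) = -449/320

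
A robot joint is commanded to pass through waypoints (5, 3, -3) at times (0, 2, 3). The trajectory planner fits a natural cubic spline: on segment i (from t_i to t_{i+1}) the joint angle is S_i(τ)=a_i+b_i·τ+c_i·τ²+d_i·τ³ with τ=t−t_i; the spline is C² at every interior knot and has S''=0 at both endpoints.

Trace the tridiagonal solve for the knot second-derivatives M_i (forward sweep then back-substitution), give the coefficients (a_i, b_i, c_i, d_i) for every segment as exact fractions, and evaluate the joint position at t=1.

  seg 0: a=5 b=2/3 c=0 d=-5/12
  seg 1: a=3 b=-13/3 c=-5/2 d=5/6
S(1) = 21/4

Δ: Δ0=-1, Δ1=-6
row 1: diag=6, rhs=-30; c'=1/6, d'=-5
back: M1=-5
M: M0=0, M1=-5, M2=0
seg 0: a=5, c=M0/2=0, d=(M1−M0)/(6·2)=-5/12, b=Δ0−h0·(2M0+M1)/6=2/3
seg 1: a=3, c=M1/2=-5/2, d=(M2−M1)/(6·1)=5/6, b=Δ1−h1·(2M1+M2)/6=-13/3
t_q=1 → seg 0, τ=1; S=5+2/3·τ+0·τ²+-5/12·τ³=21/4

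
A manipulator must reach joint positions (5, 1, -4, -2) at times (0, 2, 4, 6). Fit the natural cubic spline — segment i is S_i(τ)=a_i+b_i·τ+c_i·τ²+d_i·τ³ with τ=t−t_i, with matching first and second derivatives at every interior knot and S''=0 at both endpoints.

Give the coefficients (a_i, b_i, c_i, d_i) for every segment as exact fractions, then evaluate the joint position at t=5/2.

  seg 0: a=5 b=-49/30 c=0 d=-11/120
  seg 1: a=1 b=-41/15 c=-11/20 d=1/3
  seg 2: a=-4 b=-14/15 c=29/20 d=-29/120
S(5/2) = -37/80

Δ: Δ0=-2, Δ1=-5/2, Δ2=1
row 1: diag=8, rhs=-3; c'=1/4, d'=-3/8
row 2: denom=8−2·1/4=15/2; d'=(21−2·-3/8)/(15/2)=29/10
back: M2=29/10
back: M1=-3/8−1/4·29/10=-11/10
M: M0=0, M1=-11/10, M2=29/10, M3=0
seg 0: a=5, c=M0/2=0, d=(M1−M0)/(6·2)=-11/120, b=Δ0−h0·(2M0+M1)/6=-49/30
seg 1: a=1, c=M1/2=-11/20, d=(M2−M1)/(6·2)=1/3, b=Δ1−h1·(2M1+M2)/6=-41/15
seg 2: a=-4, c=M2/2=29/20, d=(M3−M2)/(6·2)=-29/120, b=Δ2−h2·(2M2+M3)/6=-14/15
t_q=5/2 → seg 1, τ=1/2; S=1+-41/15·τ+-11/20·τ²+1/3·τ³=-37/80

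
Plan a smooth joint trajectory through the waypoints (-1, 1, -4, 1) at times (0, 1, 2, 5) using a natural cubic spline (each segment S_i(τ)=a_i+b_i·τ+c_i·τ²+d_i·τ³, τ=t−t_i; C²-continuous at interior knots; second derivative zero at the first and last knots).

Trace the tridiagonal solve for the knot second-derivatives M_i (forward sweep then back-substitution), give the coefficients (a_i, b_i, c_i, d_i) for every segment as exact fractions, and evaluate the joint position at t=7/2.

Δ: Δ0=2, Δ1=-5, Δ2=5/3
row 1: diag=4, rhs=-42; c'=1/4, d'=-21/2
row 2: denom=8−1·1/4=31/4; d'=(40−1·-21/2)/(31/4)=202/31
back: M2=202/31
back: M1=-21/2−1/4·202/31=-376/31
M: M0=0, M1=-376/31, M2=202/31, M3=0
seg 0: a=-1, c=M0/2=0, d=(M1−M0)/(6·1)=-188/93, b=Δ0−h0·(2M0+M1)/6=374/93
seg 1: a=1, c=M1/2=-188/31, d=(M2−M1)/(6·1)=289/93, b=Δ1−h1·(2M1+M2)/6=-190/93
seg 2: a=-4, c=M2/2=101/31, d=(M3−M2)/(6·3)=-101/279, b=Δ2−h2·(2M2+M3)/6=-451/93
t_q=7/2 → seg 2, τ=3/2; S=-4+-451/93·τ+101/31·τ²+-101/279·τ³=-1281/248

  seg 0: a=-1 b=374/93 c=0 d=-188/93
  seg 1: a=1 b=-190/93 c=-188/31 d=289/93
  seg 2: a=-4 b=-451/93 c=101/31 d=-101/279
S(7/2) = -1281/248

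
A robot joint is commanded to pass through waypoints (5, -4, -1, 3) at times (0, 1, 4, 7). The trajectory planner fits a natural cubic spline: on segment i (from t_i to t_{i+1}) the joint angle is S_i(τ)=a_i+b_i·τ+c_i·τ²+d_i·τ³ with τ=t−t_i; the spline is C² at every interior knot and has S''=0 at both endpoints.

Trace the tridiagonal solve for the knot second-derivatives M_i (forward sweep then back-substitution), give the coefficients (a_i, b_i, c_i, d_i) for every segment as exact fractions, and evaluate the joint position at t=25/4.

  seg 0: a=5 b=-902/87 c=0 d=119/87
  seg 1: a=-4 b=-545/87 c=119/29 d=-439/783
  seg 2: a=-1 b=280/87 c=-82/87 d=82/783
S(25/4) = 2471/928

Δ: Δ0=-9, Δ1=1, Δ2=4/3
row 1: diag=8, rhs=60; c'=3/8, d'=15/2
row 2: denom=12−3·3/8=87/8; d'=(2−3·15/2)/(87/8)=-164/87
back: M2=-164/87
back: M1=15/2−3/8·-164/87=238/29
M: M0=0, M1=238/29, M2=-164/87, M3=0
seg 0: a=5, c=M0/2=0, d=(M1−M0)/(6·1)=119/87, b=Δ0−h0·(2M0+M1)/6=-902/87
seg 1: a=-4, c=M1/2=119/29, d=(M2−M1)/(6·3)=-439/783, b=Δ1−h1·(2M1+M2)/6=-545/87
seg 2: a=-1, c=M2/2=-82/87, d=(M3−M2)/(6·3)=82/783, b=Δ2−h2·(2M2+M3)/6=280/87
t_q=25/4 → seg 2, τ=9/4; S=-1+280/87·τ+-82/87·τ²+82/783·τ³=2471/928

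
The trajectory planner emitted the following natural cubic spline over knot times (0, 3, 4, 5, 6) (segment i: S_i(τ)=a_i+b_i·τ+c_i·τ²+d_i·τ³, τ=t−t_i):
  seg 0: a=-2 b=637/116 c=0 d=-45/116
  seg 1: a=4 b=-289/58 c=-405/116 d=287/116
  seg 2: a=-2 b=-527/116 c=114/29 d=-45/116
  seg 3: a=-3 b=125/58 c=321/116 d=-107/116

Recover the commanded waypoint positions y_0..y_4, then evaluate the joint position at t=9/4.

y_0=-2 y_1=4 y_2=-2 y_3=-3 y_4=1
S(9/4) = 44075/7424

y_0 = S_0(0) = a_0 = -2
y_1 = S_1(0) = a_1 = 4
y_2 = S_2(0) = a_2 = -2
y_3 = S_3(0) = a_3 = -3
y_4 = S_3(1) = 1
t_q=9/4 is in segment 0 (τ=9/4); S_0(τ)=44075/7424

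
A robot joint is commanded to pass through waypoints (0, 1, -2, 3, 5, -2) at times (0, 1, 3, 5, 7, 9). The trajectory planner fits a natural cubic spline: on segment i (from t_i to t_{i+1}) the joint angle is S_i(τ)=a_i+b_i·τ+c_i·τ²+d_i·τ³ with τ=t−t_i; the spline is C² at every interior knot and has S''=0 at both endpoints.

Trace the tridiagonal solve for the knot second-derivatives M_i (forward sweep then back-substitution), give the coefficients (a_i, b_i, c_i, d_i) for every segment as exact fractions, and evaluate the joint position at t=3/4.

  seg 0: a=0 b=1015/612 c=0 d=-403/612
  seg 1: a=1 b=-97/306 c=-403/204 d=847/1224
  seg 2: a=-2 b=13/153 c=37/17 d=-593/1224
  seg 3: a=3 b=911/306 c=-149/204 d=-79/612
  seg 4: a=5 b=-457/306 c=-307/204 d=307/1224
S(3/4) = 12613/13056

Δ: Δ0=1, Δ1=-3/2, Δ2=5/2, Δ3=1, Δ4=-7/2
row 1: diag=6, rhs=-15; c'=1/3, d'=-5/2
row 2: denom=8−2·1/3=22/3; d'=(24−2·-5/2)/(22/3)=87/22
row 3: denom=8−2·3/11=82/11; d'=(-9−2·87/22)/(82/11)=-93/41
row 4: denom=8−2·11/41=306/41; d'=(-27−2·-93/41)/(306/41)=-307/102
back: M4=-307/102
back: M3=-93/41−11/41·-307/102=-149/102
back: M2=87/22−3/11·-149/102=74/17
back: M1=-5/2−1/3·74/17=-403/102
M: M0=0, M1=-403/102, M2=74/17, M3=-149/102, M4=-307/102, M5=0
seg 0: a=0, c=M0/2=0, d=(M1−M0)/(6·1)=-403/612, b=Δ0−h0·(2M0+M1)/6=1015/612
seg 1: a=1, c=M1/2=-403/204, d=(M2−M1)/(6·2)=847/1224, b=Δ1−h1·(2M1+M2)/6=-97/306
seg 2: a=-2, c=M2/2=37/17, d=(M3−M2)/(6·2)=-593/1224, b=Δ2−h2·(2M2+M3)/6=13/153
seg 3: a=3, c=M3/2=-149/204, d=(M4−M3)/(6·2)=-79/612, b=Δ3−h3·(2M3+M4)/6=911/306
seg 4: a=5, c=M4/2=-307/204, d=(M5−M4)/(6·2)=307/1224, b=Δ4−h4·(2M4+M5)/6=-457/306
t_q=3/4 → seg 0, τ=3/4; S=0+1015/612·τ+0·τ²+-403/612·τ³=12613/13056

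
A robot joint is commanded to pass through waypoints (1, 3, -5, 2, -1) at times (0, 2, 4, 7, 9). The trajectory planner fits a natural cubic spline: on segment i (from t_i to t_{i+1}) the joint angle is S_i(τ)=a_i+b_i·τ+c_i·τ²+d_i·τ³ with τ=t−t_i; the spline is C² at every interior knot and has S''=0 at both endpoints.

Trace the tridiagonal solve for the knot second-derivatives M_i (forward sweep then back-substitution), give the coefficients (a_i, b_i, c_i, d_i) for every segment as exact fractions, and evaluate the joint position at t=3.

Δ: Δ0=1, Δ1=-4, Δ2=7/3, Δ3=-3/2
row 1: diag=8, rhs=-30; c'=1/4, d'=-15/4
row 2: denom=10−2·1/4=19/2; d'=(38−2·-15/4)/(19/2)=91/19
row 3: denom=10−3·6/19=172/19; d'=(-23−3·91/19)/(172/19)=-355/86
back: M3=-355/86
back: M2=91/19−6/19·-355/86=262/43
back: M1=-15/4−1/4·262/43=-907/172
M: M0=0, M1=-907/172, M2=262/43, M3=-355/86, M4=0
seg 0: a=1, c=M0/2=0, d=(M1−M0)/(6·2)=-907/2064, b=Δ0−h0·(2M0+M1)/6=1423/516
seg 1: a=3, c=M1/2=-907/344, d=(M2−M1)/(6·2)=1955/2064, b=Δ1−h1·(2M1+M2)/6=-649/258
seg 2: a=-5, c=M2/2=131/43, d=(M3−M2)/(6·3)=-293/516, b=Δ2−h2·(2M2+M3)/6=-875/516
seg 3: a=2, c=M3/2=-355/172, d=(M4−M3)/(6·2)=355/1032, b=Δ3−h3·(2M3+M4)/6=323/258
t_q=3 → seg 1, τ=1; S=3+-649/258·τ+-907/344·τ²+1955/2064·τ³=-829/688

  seg 0: a=1 b=1423/516 c=0 d=-907/2064
  seg 1: a=3 b=-649/258 c=-907/344 d=1955/2064
  seg 2: a=-5 b=-875/516 c=131/43 d=-293/516
  seg 3: a=2 b=323/258 c=-355/172 d=355/1032
S(3) = -829/688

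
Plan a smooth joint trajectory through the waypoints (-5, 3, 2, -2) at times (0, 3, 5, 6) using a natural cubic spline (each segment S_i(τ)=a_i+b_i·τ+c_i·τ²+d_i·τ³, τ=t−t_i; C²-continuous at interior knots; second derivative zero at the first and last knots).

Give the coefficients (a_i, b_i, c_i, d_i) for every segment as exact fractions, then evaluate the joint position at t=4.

  seg 0: a=-5 b=139/42 c=0 d=-1/14
  seg 1: a=3 b=29/21 c=-9/14 d=-25/168
  seg 2: a=2 b=-125/42 c=-43/28 d=43/84
S(4) = 201/56

Δ: Δ0=8/3, Δ1=-1/2, Δ2=-4
row 1: diag=10, rhs=-19; c'=1/5, d'=-19/10
row 2: denom=6−2·1/5=28/5; d'=(-21−2·-19/10)/(28/5)=-43/14
back: M2=-43/14
back: M1=-19/10−1/5·-43/14=-9/7
M: M0=0, M1=-9/7, M2=-43/14, M3=0
seg 0: a=-5, c=M0/2=0, d=(M1−M0)/(6·3)=-1/14, b=Δ0−h0·(2M0+M1)/6=139/42
seg 1: a=3, c=M1/2=-9/14, d=(M2−M1)/(6·2)=-25/168, b=Δ1−h1·(2M1+M2)/6=29/21
seg 2: a=2, c=M2/2=-43/28, d=(M3−M2)/(6·1)=43/84, b=Δ2−h2·(2M2+M3)/6=-125/42
t_q=4 → seg 1, τ=1; S=3+29/21·τ+-9/14·τ²+-25/168·τ³=201/56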